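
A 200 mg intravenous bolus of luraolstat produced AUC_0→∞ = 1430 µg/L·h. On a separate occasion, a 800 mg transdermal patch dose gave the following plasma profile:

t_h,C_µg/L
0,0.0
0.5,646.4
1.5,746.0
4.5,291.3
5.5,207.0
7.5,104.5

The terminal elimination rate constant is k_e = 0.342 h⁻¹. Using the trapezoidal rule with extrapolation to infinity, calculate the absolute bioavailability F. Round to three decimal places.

F = 0.573

Trapezoidal AUC_0→7.5 (transdermal patch):
  [0→0.5]: (0.0+646.4)/2 × 0.5 = 161.6
  [0.5→1.5]: (646.4+746.0)/2 × 1 = 696.2
  [1.5→4.5]: (746.0+291.3)/2 × 3 = 1555.95
  [4.5→5.5]: (291.3+207.0)/2 × 1 = 249.15
  [5.5→7.5]: (207.0+104.5)/2 × 2 = 311.5
  Sum = 2974.4 µg/L·h
Tail: C_last/k_e = 104.5/0.342 = 305.556
AUC_0→∞ (transdermal patch) = 2974.4 + 305.556 = 3279.956 µg/L·h
F = (AUC_ev/D_ev)/(AUC_iv/D_iv) = (3279.956/800)/(1430/200) = 4.099945/7.15 = 0.5734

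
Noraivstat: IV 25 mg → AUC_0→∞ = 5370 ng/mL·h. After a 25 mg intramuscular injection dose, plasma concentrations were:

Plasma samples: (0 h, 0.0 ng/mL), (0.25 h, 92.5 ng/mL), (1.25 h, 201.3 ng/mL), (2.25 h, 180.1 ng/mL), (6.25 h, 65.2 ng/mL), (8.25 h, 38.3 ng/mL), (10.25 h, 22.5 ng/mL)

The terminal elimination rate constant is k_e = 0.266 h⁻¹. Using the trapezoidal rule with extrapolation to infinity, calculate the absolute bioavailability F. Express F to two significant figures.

Trapezoidal AUC_0→10.25 (intramuscular injection):
  [0→0.25]: (0.0+92.5)/2 × 0.25 = 11.5625
  [0.25→1.25]: (92.5+201.3)/2 × 1 = 146.9
  [1.25→2.25]: (201.3+180.1)/2 × 1 = 190.7
  [2.25→6.25]: (180.1+65.2)/2 × 4 = 490.6
  [6.25→8.25]: (65.2+38.3)/2 × 2 = 103.5
  [8.25→10.25]: (38.3+22.5)/2 × 2 = 60.8
  Sum = 1004.0625 ng/mL·h
Tail: C_last/k_e = 22.5/0.266 = 84.586
AUC_0→∞ (intramuscular injection) = 1004.0625 + 84.586 = 1088.6485 ng/mL·h
F = (AUC_ev/D_ev)/(AUC_iv/D_iv) = (1088.6485/25)/(5370/25) = 43.54594/214.8 = 0.2027

F = 0.20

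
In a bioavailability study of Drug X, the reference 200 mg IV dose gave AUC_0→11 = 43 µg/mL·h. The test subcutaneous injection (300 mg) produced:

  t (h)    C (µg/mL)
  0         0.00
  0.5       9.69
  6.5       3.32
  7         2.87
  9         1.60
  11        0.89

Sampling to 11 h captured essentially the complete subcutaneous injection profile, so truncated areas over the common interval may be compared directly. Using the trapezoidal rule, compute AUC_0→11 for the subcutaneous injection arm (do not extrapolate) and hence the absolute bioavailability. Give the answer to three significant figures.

F = 0.775

Trapezoidal AUC_0→11 (subcutaneous injection):
  [0→0.5]: (0.00+9.69)/2 × 0.5 = 2.4225
  [0.5→6.5]: (9.69+3.32)/2 × 6 = 39.03
  [6.5→7]: (3.32+2.87)/2 × 0.5 = 1.5475
  [7→9]: (2.87+1.60)/2 × 2 = 4.47
  [9→11]: (1.60+0.89)/2 × 2 = 2.49
  Sum = 49.96 µg/mL·h
F = (AUC_ev/D_ev)/(AUC_iv/D_iv) = (49.96/300)/(43/200) = 0.166533/0.215 = 0.7746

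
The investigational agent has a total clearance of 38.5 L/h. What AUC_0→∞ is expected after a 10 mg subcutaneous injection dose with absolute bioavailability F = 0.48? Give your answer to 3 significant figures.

AUC_0→∞ = F × Dose / CL
        = 0.48 × 10 / 38.5 = 0.124675 mg/L·h

AUC = 0.125 mg/L·h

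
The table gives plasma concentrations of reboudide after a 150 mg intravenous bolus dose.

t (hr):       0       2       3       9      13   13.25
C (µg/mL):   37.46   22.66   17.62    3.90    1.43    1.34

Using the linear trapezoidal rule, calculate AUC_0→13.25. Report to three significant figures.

AUC = 156 µg/mL·hr

Trapezoidal AUC_0→13.25:
  [0→2]: (37.46+22.66)/2 × 2 = 60.12
  [2→3]: (22.66+17.62)/2 × 1 = 20.14
  [3→9]: (17.62+3.90)/2 × 6 = 64.56
  [9→13]: (3.90+1.43)/2 × 4 = 10.66
  [13→13.25]: (1.43+1.34)/2 × 0.25 = 0.34625
  Sum = 155.82625 µg/mL·hr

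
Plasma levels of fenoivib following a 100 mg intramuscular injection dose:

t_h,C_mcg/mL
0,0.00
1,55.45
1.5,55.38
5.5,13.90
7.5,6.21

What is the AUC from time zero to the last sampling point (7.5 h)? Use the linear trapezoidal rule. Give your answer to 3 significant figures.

AUC = 214 mcg/mL·h

Trapezoidal AUC_0→7.5:
  [0→1]: (0.00+55.45)/2 × 1 = 27.725
  [1→1.5]: (55.45+55.38)/2 × 0.5 = 27.7075
  [1.5→5.5]: (55.38+13.90)/2 × 4 = 138.56
  [5.5→7.5]: (13.90+6.21)/2 × 2 = 20.11
  Sum = 214.1025 mcg/mL·h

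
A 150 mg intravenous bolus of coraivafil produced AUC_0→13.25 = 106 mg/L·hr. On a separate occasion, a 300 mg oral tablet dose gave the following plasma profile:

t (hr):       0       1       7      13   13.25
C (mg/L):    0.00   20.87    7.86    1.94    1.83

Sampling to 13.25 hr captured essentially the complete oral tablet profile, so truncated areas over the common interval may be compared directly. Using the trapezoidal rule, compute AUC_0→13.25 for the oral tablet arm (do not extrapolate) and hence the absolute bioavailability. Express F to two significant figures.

F = 0.60

Trapezoidal AUC_0→13.25 (oral tablet):
  [0→1]: (0.00+20.87)/2 × 1 = 10.435
  [1→7]: (20.87+7.86)/2 × 6 = 86.19
  [7→13]: (7.86+1.94)/2 × 6 = 29.4
  [13→13.25]: (1.94+1.83)/2 × 0.25 = 0.47125
  Sum = 126.49625 mg/L·hr
F = (AUC_ev/D_ev)/(AUC_iv/D_iv) = (126.49625/300)/(106/150) = 0.421654/0.706667 = 0.5967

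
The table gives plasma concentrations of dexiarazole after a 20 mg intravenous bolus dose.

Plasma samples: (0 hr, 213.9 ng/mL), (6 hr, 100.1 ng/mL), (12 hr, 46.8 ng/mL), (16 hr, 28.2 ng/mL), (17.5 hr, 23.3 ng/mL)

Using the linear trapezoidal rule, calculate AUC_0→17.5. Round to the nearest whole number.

AUC = 1571 ng/mL·hr

Trapezoidal AUC_0→17.5:
  [0→6]: (213.9+100.1)/2 × 6 = 942.0
  [6→12]: (100.1+46.8)/2 × 6 = 440.7
  [12→16]: (46.8+28.2)/2 × 4 = 150.0
  [16→17.5]: (28.2+23.3)/2 × 1.5 = 38.625
  Sum = 1571.325 ng/mL·hr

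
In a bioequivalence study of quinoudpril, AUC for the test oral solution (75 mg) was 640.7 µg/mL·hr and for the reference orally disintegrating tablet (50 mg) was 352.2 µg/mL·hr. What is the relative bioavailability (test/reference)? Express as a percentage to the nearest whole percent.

F_rel = 121%

F_rel = (AUC_test/D_test) / (AUC_ref/D_ref)
      = (640.7/75) / (352.2/50)
      = 8.54267 / 7.044 = 1.2128 = 121.28%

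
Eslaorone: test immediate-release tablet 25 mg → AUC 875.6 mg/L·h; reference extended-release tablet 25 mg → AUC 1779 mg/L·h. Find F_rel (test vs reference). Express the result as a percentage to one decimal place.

F_rel = 49.2%

F_rel = (AUC_test/D_test) / (AUC_ref/D_ref)
      = (875.6/25) / (1779/25)
      = 35.024 / 71.16 = 0.4922 = 49.22%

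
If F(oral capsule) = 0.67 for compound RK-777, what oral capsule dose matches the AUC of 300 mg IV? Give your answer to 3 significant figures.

D_oral = 448 mg

For equal systemic exposure: F × D_ev = D_iv
D_ev = D_iv / F = 300 / 0.67 = 447.761 mg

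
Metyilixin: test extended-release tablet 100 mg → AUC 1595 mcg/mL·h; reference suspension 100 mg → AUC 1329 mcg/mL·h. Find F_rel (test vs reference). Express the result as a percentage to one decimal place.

F_rel = 120.0%

F_rel = (AUC_test/D_test) / (AUC_ref/D_ref)
      = (1595/100) / (1329/100)
      = 15.95 / 13.29 = 1.2002 = 120.02%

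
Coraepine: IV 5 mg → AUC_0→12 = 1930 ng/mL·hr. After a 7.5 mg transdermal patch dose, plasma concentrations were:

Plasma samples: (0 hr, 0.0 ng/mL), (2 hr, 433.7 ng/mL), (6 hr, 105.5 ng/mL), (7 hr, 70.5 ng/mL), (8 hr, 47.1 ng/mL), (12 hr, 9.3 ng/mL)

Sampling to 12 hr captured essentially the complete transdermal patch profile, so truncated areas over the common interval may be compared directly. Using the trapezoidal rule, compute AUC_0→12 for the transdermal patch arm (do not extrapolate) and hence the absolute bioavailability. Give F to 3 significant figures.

F = 0.612

Trapezoidal AUC_0→12 (transdermal patch):
  [0→2]: (0.0+433.7)/2 × 2 = 433.7
  [2→6]: (433.7+105.5)/2 × 4 = 1078.4
  [6→7]: (105.5+70.5)/2 × 1 = 88.0
  [7→8]: (70.5+47.1)/2 × 1 = 58.8
  [8→12]: (47.1+9.3)/2 × 4 = 112.8
  Sum = 1771.7 ng/mL·hr
F = (AUC_ev/D_ev)/(AUC_iv/D_iv) = (1771.7/7.5)/(1930/5) = 236.227/386 = 0.6120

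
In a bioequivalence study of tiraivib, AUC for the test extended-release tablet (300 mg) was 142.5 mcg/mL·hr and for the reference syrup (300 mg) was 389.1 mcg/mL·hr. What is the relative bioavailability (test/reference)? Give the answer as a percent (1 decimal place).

F_rel = 36.6%

F_rel = (AUC_test/D_test) / (AUC_ref/D_ref)
      = (142.5/300) / (389.1/300)
      = 0.475 / 1.297 = 0.3662 = 36.62%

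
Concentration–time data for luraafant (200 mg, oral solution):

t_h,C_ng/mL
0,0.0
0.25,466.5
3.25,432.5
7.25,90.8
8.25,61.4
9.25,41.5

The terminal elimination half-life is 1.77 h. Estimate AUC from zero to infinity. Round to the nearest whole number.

AUC = 2687 ng/mL·h

Trapezoidal AUC_0→9.25:
  [0→0.25]: (0.0+466.5)/2 × 0.25 = 58.3125
  [0.25→3.25]: (466.5+432.5)/2 × 3 = 1348.5
  [3.25→7.25]: (432.5+90.8)/2 × 4 = 1046.6
  [7.25→8.25]: (90.8+61.4)/2 × 1 = 76.1
  [8.25→9.25]: (61.4+41.5)/2 × 1 = 51.45
  Sum = 2580.9625 ng/mL·h
k_e = ln2 / t½ = 0.693147 / 1.77 = 0.3916 h^-1
Extrapolated tail: C_last / k_e = 41.5 / 0.3916 = 105.975
AUC_0→∞ = 2580.9625 + 105.975 = 2686.9375 ng/mL·h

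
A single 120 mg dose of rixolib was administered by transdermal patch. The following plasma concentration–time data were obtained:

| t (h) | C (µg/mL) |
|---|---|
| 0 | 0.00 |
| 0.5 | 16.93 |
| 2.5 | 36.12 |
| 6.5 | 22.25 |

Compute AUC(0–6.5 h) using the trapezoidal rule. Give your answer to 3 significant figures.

Trapezoidal AUC_0→6.5:
  [0→0.5]: (0.00+16.93)/2 × 0.5 = 4.2325
  [0.5→2.5]: (16.93+36.12)/2 × 2 = 53.05
  [2.5→6.5]: (36.12+22.25)/2 × 4 = 116.74
  Sum = 174.0225 µg/mL·h

AUC = 174 µg/mL·h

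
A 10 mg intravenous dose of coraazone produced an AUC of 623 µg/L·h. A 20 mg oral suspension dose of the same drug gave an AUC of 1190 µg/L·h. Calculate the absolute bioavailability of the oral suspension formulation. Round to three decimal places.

F = 0.955

F = (AUC_ev / D_ev) / (AUC_iv / D_iv)
  = (1190/20) / (623/10)
  = 59.5 / 62.3 = 0.9551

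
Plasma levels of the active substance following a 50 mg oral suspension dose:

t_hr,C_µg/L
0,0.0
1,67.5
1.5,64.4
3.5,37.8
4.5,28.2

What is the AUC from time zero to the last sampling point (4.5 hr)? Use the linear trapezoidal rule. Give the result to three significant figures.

Trapezoidal AUC_0→4.5:
  [0→1]: (0.0+67.5)/2 × 1 = 33.75
  [1→1.5]: (67.5+64.4)/2 × 0.5 = 32.975
  [1.5→3.5]: (64.4+37.8)/2 × 2 = 102.2
  [3.5→4.5]: (37.8+28.2)/2 × 1 = 33.0
  Sum = 201.925 µg/L·hr

AUC = 202 µg/L·hr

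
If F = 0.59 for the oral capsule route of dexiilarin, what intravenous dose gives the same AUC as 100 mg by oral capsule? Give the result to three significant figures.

Systemic exposure from an extravascular dose = F × D_ev, so the equivalent IV dose is F × D_ev.
D_iv = F × D_ev = 0.59 × 100 = 59 mg

D_iv = 59.0 mg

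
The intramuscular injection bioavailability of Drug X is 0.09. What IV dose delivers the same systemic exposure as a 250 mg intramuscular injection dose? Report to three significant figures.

D_iv = 22.5 mg

Systemic exposure from an extravascular dose = F × D_ev, so the equivalent IV dose is F × D_ev.
D_iv = F × D_ev = 0.09 × 250 = 22.5 mg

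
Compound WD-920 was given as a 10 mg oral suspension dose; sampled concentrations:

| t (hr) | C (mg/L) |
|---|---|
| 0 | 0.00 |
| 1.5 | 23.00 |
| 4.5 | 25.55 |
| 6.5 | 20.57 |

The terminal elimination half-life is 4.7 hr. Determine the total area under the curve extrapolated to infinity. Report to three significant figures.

Trapezoidal AUC_0→6.5:
  [0→1.5]: (0.00+23.00)/2 × 1.5 = 17.25
  [1.5→4.5]: (23.00+25.55)/2 × 3 = 72.825
  [4.5→6.5]: (25.55+20.57)/2 × 2 = 46.12
  Sum = 136.195 mg/L·hr
k_e = ln2 / t½ = 0.693147 / 4.7 = 0.1475 hr^-1
Extrapolated tail: C_last / k_e = 20.57 / 0.1475 = 139.458
AUC_0→∞ = 136.195 + 139.458 = 275.653 mg/L·hr

AUC = 276 mg/L·hr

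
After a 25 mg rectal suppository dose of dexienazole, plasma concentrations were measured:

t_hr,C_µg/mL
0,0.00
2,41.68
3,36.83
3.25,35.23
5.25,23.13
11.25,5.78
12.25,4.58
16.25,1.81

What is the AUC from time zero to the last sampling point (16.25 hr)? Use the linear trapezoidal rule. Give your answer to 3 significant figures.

AUC = 253 µg/mL·hr

Trapezoidal AUC_0→16.25:
  [0→2]: (0.00+41.68)/2 × 2 = 41.68
  [2→3]: (41.68+36.83)/2 × 1 = 39.255
  [3→3.25]: (36.83+35.23)/2 × 0.25 = 9.0075
  [3.25→5.25]: (35.23+23.13)/2 × 2 = 58.36
  [5.25→11.25]: (23.13+5.78)/2 × 6 = 86.73
  [11.25→12.25]: (5.78+4.58)/2 × 1 = 5.18
  [12.25→16.25]: (4.58+1.81)/2 × 4 = 12.78
  Sum = 252.9925 µg/mL·hr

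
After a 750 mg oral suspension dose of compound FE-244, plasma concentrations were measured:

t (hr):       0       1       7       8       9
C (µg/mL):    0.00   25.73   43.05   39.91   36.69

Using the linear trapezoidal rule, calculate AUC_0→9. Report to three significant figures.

Trapezoidal AUC_0→9:
  [0→1]: (0.00+25.73)/2 × 1 = 12.865
  [1→7]: (25.73+43.05)/2 × 6 = 206.34
  [7→8]: (43.05+39.91)/2 × 1 = 41.48
  [8→9]: (39.91+36.69)/2 × 1 = 38.3
  Sum = 298.985 µg/mL·hr

AUC = 299 µg/mL·hr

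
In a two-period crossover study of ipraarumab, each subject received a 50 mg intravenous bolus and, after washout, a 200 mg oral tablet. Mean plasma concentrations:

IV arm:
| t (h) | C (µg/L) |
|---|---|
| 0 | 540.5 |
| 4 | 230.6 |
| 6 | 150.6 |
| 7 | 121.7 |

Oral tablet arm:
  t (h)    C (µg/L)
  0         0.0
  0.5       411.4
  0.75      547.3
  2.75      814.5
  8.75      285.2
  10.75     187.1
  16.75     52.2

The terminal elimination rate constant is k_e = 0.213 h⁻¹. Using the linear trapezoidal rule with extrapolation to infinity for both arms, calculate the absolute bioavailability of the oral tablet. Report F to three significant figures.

Trapezoidal AUC_0→7 (IV):
  [0→4]: (540.5+230.6)/2 × 4 = 1542.2
  [4→6]: (230.6+150.6)/2 × 2 = 381.2
  [6→7]: (150.6+121.7)/2 × 1 = 136.15
  Sum = 2059.55 µg/L·h
IV tail: 121.7/0.213 = 571.362; AUC_iv,0→∞ = 2059.55 + 571.362 = 2630.912 µg/L·h
Trapezoidal AUC_0→16.75 (oral tablet):
  [0→0.5]: (0.0+411.4)/2 × 0.5 = 102.85
  [0.5→0.75]: (411.4+547.3)/2 × 0.25 = 119.8375
  [0.75→2.75]: (547.3+814.5)/2 × 2 = 1361.8
  [2.75→8.75]: (814.5+285.2)/2 × 6 = 3299.1
  [8.75→10.75]: (285.2+187.1)/2 × 2 = 472.3
  [10.75→16.75]: (187.1+52.2)/2 × 6 = 717.9
  Sum = 6073.7875 µg/L·h
oral tablet tail: 52.2/0.213 = 245.070; AUC_ev,0→∞ = 6073.7875 + 245.070 = 6318.8575 µg/L·h
F = (AUC_ev/D_ev)/(AUC_iv/D_iv) = (6318.8575/200)/(2630.912/50) = 31.5943/52.61824 = 0.6004

F = 0.600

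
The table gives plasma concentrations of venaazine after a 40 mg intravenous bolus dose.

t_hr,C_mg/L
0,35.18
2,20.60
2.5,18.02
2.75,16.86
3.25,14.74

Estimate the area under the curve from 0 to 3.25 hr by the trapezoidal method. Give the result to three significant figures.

AUC = 77.7 mg/L·hr

Trapezoidal AUC_0→3.25:
  [0→2]: (35.18+20.60)/2 × 2 = 55.78
  [2→2.5]: (20.60+18.02)/2 × 0.5 = 9.655
  [2.5→2.75]: (18.02+16.86)/2 × 0.25 = 4.36
  [2.75→3.25]: (16.86+14.74)/2 × 0.5 = 7.9
  Sum = 77.695 mg/L·hr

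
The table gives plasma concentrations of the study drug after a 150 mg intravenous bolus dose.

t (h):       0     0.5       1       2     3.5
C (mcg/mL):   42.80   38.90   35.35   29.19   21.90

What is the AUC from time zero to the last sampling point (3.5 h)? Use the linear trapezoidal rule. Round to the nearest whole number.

AUC = 110 mcg/mL·h

Trapezoidal AUC_0→3.5:
  [0→0.5]: (42.80+38.90)/2 × 0.5 = 20.425
  [0.5→1]: (38.90+35.35)/2 × 0.5 = 18.5625
  [1→2]: (35.35+29.19)/2 × 1 = 32.27
  [2→3.5]: (29.19+21.90)/2 × 1.5 = 38.3175
  Sum = 109.575 mcg/mL·h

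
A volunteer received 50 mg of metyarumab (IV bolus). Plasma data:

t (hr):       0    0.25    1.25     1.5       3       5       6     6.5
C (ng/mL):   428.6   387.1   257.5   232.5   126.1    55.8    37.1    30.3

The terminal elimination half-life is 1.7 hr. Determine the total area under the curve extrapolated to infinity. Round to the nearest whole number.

AUC = 1074 ng/mL·hr

Trapezoidal AUC_0→6.5:
  [0→0.25]: (428.6+387.1)/2 × 0.25 = 101.9625
  [0.25→1.25]: (387.1+257.5)/2 × 1 = 322.3
  [1.25→1.5]: (257.5+232.5)/2 × 0.25 = 61.25
  [1.5→3]: (232.5+126.1)/2 × 1.5 = 268.95
  [3→5]: (126.1+55.8)/2 × 2 = 181.9
  [5→6]: (55.8+37.1)/2 × 1 = 46.45
  [6→6.5]: (37.1+30.3)/2 × 0.5 = 16.85
  Sum = 999.6625 ng/mL·hr
k_e = ln2 / t½ = 0.693147 / 1.7 = 0.4077 hr^-1
Extrapolated tail: C_last / k_e = 30.3 / 0.4077 = 74.319
AUC_0→∞ = 999.6625 + 74.319 = 1073.9815 ng/mL·hr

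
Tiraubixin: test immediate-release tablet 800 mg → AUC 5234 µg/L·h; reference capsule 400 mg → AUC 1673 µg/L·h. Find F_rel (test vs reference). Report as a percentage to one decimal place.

F_rel = (AUC_test/D_test) / (AUC_ref/D_ref)
      = (5234/800) / (1673/400)
      = 6.5425 / 4.1825 = 1.5643 = 156.43%

F_rel = 156.4%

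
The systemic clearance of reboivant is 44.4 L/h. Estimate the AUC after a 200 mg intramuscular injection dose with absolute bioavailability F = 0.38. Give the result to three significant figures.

AUC = 1.71 mg/L·h

AUC_0→∞ = F × Dose / CL
        = 0.38 × 200 / 44.4 = 1.71171 mg/L·h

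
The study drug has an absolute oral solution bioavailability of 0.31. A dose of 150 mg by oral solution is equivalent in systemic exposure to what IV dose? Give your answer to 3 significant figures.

D_iv = 46.5 mg

Systemic exposure from an extravascular dose = F × D_ev, so the equivalent IV dose is F × D_ev.
D_iv = F × D_ev = 0.31 × 150 = 46.5 mg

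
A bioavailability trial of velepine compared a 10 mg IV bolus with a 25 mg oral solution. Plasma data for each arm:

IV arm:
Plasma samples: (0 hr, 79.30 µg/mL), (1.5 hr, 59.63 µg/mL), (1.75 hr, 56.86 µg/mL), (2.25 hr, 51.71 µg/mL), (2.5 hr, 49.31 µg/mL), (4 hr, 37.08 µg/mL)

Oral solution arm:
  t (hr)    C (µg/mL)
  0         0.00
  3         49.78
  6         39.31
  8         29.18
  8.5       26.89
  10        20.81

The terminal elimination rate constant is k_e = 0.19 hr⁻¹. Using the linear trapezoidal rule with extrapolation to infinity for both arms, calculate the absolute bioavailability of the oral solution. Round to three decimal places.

F = 0.417

Trapezoidal AUC_0→4 (IV):
  [0→1.5]: (79.30+59.63)/2 × 1.5 = 104.1975
  [1.5→1.75]: (59.63+56.86)/2 × 0.25 = 14.56125
  [1.75→2.25]: (56.86+51.71)/2 × 0.5 = 27.1425
  [2.25→2.5]: (51.71+49.31)/2 × 0.25 = 12.6275
  [2.5→4]: (49.31+37.08)/2 × 1.5 = 64.7925
  Sum = 223.32125 µg/mL·hr
IV tail: 37.08/0.19 = 195.158; AUC_iv,0→∞ = 223.32125 + 195.158 = 418.47925 µg/mL·hr
Trapezoidal AUC_0→10 (oral solution):
  [0→3]: (0.00+49.78)/2 × 3 = 74.67
  [3→6]: (49.78+39.31)/2 × 3 = 133.635
  [6→8]: (39.31+29.18)/2 × 2 = 68.49
  [8→8.5]: (29.18+26.89)/2 × 0.5 = 14.0175
  [8.5→10]: (26.89+20.81)/2 × 1.5 = 35.775
  Sum = 326.5875 µg/mL·hr
oral solution tail: 20.81/0.19 = 109.526; AUC_ev,0→∞ = 326.5875 + 109.526 = 436.1135 µg/mL·hr
F = (AUC_ev/D_ev)/(AUC_iv/D_iv) = (436.1135/25)/(418.47925/10) = 17.44454/41.847925 = 0.4169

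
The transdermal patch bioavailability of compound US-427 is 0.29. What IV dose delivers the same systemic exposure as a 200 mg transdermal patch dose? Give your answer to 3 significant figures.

D_iv = 58.0 mg

Systemic exposure from an extravascular dose = F × D_ev, so the equivalent IV dose is F × D_ev.
D_iv = F × D_ev = 0.29 × 200 = 58 mg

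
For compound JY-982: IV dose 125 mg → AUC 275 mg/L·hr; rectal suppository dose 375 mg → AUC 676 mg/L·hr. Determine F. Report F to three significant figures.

F = (AUC_ev / D_ev) / (AUC_iv / D_iv)
  = (676/375) / (275/125)
  = 1.80267 / 2.2 = 0.8194

F = 0.819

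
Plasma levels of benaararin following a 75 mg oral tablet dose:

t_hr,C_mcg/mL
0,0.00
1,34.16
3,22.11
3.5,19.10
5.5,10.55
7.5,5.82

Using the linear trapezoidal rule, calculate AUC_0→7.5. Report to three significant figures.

Trapezoidal AUC_0→7.5:
  [0→1]: (0.00+34.16)/2 × 1 = 17.08
  [1→3]: (34.16+22.11)/2 × 2 = 56.27
  [3→3.5]: (22.11+19.10)/2 × 0.5 = 10.3025
  [3.5→5.5]: (19.10+10.55)/2 × 2 = 29.65
  [5.5→7.5]: (10.55+5.82)/2 × 2 = 16.37
  Sum = 129.6725 mcg/mL·hr

AUC = 130 mcg/mL·hr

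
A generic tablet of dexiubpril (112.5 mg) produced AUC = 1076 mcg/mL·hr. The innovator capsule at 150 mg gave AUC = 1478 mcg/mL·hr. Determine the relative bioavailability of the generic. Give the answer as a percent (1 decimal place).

F_rel = (AUC_test/D_test) / (AUC_ref/D_ref)
      = (1076/112.5) / (1478/150)
      = 9.56444 / 9.85333 = 0.9707 = 97.07%

F_rel = 97.1%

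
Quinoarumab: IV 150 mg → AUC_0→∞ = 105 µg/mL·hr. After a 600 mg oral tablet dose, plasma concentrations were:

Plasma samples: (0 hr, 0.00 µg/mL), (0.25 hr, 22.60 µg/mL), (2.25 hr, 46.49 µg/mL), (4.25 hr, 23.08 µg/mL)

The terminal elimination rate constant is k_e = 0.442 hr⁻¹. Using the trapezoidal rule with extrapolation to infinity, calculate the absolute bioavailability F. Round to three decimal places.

Trapezoidal AUC_0→4.25 (oral tablet):
  [0→0.25]: (0.00+22.60)/2 × 0.25 = 2.825
  [0.25→2.25]: (22.60+46.49)/2 × 2 = 69.09
  [2.25→4.25]: (46.49+23.08)/2 × 2 = 69.57
  Sum = 141.485 µg/mL·hr
Tail: C_last/k_e = 23.08/0.442 = 52.217
AUC_0→∞ (oral tablet) = 141.485 + 52.217 = 193.702 µg/mL·hr
F = (AUC_ev/D_ev)/(AUC_iv/D_iv) = (193.702/600)/(105/150) = 0.322837/0.7 = 0.4612

F = 0.461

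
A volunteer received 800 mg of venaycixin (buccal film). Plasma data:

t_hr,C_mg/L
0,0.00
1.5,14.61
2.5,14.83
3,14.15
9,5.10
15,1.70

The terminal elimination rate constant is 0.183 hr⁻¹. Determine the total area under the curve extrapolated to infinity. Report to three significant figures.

AUC = 120 mg/L·hr

Trapezoidal AUC_0→15:
  [0→1.5]: (0.00+14.61)/2 × 1.5 = 10.9575
  [1.5→2.5]: (14.61+14.83)/2 × 1 = 14.72
  [2.5→3]: (14.83+14.15)/2 × 0.5 = 7.245
  [3→9]: (14.15+5.10)/2 × 6 = 57.75
  [9→15]: (5.10+1.70)/2 × 6 = 20.4
  Sum = 111.0725 mg/L·hr
Extrapolated tail: C_last / k_e = 1.70 / 0.183 = 9.290
AUC_0→∞ = 111.0725 + 9.290 = 120.3625 mg/L·hr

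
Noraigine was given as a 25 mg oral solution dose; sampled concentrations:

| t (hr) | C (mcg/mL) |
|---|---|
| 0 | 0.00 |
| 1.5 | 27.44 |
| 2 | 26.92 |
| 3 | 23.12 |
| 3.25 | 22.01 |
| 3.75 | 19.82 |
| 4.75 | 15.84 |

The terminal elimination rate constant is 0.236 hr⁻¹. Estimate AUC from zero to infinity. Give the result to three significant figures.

AUC = 160 mcg/mL·hr

Trapezoidal AUC_0→4.75:
  [0→1.5]: (0.00+27.44)/2 × 1.5 = 20.58
  [1.5→2]: (27.44+26.92)/2 × 0.5 = 13.59
  [2→3]: (26.92+23.12)/2 × 1 = 25.02
  [3→3.25]: (23.12+22.01)/2 × 0.25 = 5.64125
  [3.25→3.75]: (22.01+19.82)/2 × 0.5 = 10.4575
  [3.75→4.75]: (19.82+15.84)/2 × 1 = 17.83
  Sum = 93.11875 mcg/mL·hr
Extrapolated tail: C_last / k_e = 15.84 / 0.236 = 67.119
AUC_0→∞ = 93.11875 + 67.119 = 160.23775 mcg/mL·hr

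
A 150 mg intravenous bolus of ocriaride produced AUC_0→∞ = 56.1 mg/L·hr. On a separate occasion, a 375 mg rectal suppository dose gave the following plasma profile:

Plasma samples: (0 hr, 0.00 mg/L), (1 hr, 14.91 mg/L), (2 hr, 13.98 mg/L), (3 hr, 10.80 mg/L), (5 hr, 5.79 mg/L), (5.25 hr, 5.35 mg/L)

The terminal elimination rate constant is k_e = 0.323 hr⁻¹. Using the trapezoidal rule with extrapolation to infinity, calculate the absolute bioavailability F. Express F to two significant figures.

F = 0.49

Trapezoidal AUC_0→5.25 (rectal suppository):
  [0→1]: (0.00+14.91)/2 × 1 = 7.455
  [1→2]: (14.91+13.98)/2 × 1 = 14.445
  [2→3]: (13.98+10.80)/2 × 1 = 12.39
  [3→5]: (10.80+5.79)/2 × 2 = 16.59
  [5→5.25]: (5.79+5.35)/2 × 0.25 = 1.3925
  Sum = 52.2725 mg/L·hr
Tail: C_last/k_e = 5.35/0.323 = 16.563
AUC_0→∞ (rectal suppository) = 52.2725 + 16.563 = 68.8355 mg/L·hr
F = (AUC_ev/D_ev)/(AUC_iv/D_iv) = (68.8355/375)/(56.1/150) = 0.183561/0.374 = 0.4908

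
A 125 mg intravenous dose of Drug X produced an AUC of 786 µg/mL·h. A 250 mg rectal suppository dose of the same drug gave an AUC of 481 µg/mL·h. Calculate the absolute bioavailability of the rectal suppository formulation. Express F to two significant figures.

F = 0.31

F = (AUC_ev / D_ev) / (AUC_iv / D_iv)
  = (481/250) / (786/125)
  = 1.924 / 6.288 = 0.3060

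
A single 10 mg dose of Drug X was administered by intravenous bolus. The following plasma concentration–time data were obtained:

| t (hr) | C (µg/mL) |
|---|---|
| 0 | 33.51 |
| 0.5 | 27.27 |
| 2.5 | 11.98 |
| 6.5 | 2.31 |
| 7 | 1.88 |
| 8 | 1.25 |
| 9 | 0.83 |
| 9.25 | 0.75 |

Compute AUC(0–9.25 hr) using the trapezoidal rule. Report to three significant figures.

AUC = 86.9 µg/mL·hr

Trapezoidal AUC_0→9.25:
  [0→0.5]: (33.51+27.27)/2 × 0.5 = 15.195
  [0.5→2.5]: (27.27+11.98)/2 × 2 = 39.25
  [2.5→6.5]: (11.98+2.31)/2 × 4 = 28.58
  [6.5→7]: (2.31+1.88)/2 × 0.5 = 1.0475
  [7→8]: (1.88+1.25)/2 × 1 = 1.565
  [8→9]: (1.25+0.83)/2 × 1 = 1.04
  [9→9.25]: (0.83+0.75)/2 × 0.25 = 0.1975
  Sum = 86.875 µg/mL·hr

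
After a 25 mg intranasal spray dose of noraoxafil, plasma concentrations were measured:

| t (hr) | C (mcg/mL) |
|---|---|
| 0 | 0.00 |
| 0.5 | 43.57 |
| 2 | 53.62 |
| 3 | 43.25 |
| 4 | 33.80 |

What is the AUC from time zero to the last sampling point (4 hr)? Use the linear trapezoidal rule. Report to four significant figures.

Trapezoidal AUC_0→4:
  [0→0.5]: (0.00+43.57)/2 × 0.5 = 10.8925
  [0.5→2]: (43.57+53.62)/2 × 1.5 = 72.8925
  [2→3]: (53.62+43.25)/2 × 1 = 48.435
  [3→4]: (43.25+33.80)/2 × 1 = 38.525
  Sum = 170.745 mcg/mL·hr

AUC = 170.7 mcg/mL·hr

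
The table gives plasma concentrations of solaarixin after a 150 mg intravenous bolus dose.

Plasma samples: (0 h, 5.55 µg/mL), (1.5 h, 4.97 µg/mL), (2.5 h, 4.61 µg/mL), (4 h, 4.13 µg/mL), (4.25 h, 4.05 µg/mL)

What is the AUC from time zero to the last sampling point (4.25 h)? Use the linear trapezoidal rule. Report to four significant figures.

Trapezoidal AUC_0→4.25:
  [0→1.5]: (5.55+4.97)/2 × 1.5 = 7.89
  [1.5→2.5]: (4.97+4.61)/2 × 1 = 4.79
  [2.5→4]: (4.61+4.13)/2 × 1.5 = 6.555
  [4→4.25]: (4.13+4.05)/2 × 0.25 = 1.0225
  Sum = 20.2575 µg/mL·h

AUC = 20.26 µg/mL·h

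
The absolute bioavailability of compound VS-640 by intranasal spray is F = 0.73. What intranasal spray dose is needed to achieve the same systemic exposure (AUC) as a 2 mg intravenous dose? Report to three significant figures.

D_intranasal = 2.74 mg

For equal systemic exposure: F × D_ev = D_iv
D_ev = D_iv / F = 2 / 0.73 = 2.73973 mg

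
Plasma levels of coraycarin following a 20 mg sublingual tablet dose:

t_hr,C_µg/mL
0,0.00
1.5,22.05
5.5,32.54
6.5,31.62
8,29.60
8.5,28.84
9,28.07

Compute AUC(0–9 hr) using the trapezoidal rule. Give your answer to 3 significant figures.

AUC = 233 µg/mL·hr

Trapezoidal AUC_0→9:
  [0→1.5]: (0.00+22.05)/2 × 1.5 = 16.5375
  [1.5→5.5]: (22.05+32.54)/2 × 4 = 109.18
  [5.5→6.5]: (32.54+31.62)/2 × 1 = 32.08
  [6.5→8]: (31.62+29.60)/2 × 1.5 = 45.915
  [8→8.5]: (29.60+28.84)/2 × 0.5 = 14.61
  [8.5→9]: (28.84+28.07)/2 × 0.5 = 14.2275
  Sum = 232.55 µg/mL·hr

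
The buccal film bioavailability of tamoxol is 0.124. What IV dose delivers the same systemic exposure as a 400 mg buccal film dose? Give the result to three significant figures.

Systemic exposure from an extravascular dose = F × D_ev, so the equivalent IV dose is F × D_ev.
D_iv = F × D_ev = 0.124 × 400 = 49.6 mg

D_iv = 49.6 mg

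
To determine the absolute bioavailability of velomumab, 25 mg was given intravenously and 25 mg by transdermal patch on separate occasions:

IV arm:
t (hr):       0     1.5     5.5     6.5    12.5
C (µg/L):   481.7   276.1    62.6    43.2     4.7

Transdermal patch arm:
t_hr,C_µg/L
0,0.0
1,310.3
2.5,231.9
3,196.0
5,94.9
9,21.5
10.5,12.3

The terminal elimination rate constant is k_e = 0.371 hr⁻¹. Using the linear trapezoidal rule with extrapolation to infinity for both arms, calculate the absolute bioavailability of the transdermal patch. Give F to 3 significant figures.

Trapezoidal AUC_0→12.5 (IV):
  [0→1.5]: (481.7+276.1)/2 × 1.5 = 568.35
  [1.5→5.5]: (276.1+62.6)/2 × 4 = 677.4
  [5.5→6.5]: (62.6+43.2)/2 × 1 = 52.9
  [6.5→12.5]: (43.2+4.7)/2 × 6 = 143.7
  Sum = 1442.35 µg/L·hr
IV tail: 4.7/0.371 = 12.668; AUC_iv,0→∞ = 1442.35 + 12.668 = 1455.018 µg/L·hr
Trapezoidal AUC_0→10.5 (transdermal patch):
  [0→1]: (0.0+310.3)/2 × 1 = 155.15
  [1→2.5]: (310.3+231.9)/2 × 1.5 = 406.65
  [2.5→3]: (231.9+196.0)/2 × 0.5 = 106.975
  [3→5]: (196.0+94.9)/2 × 2 = 290.9
  [5→9]: (94.9+21.5)/2 × 4 = 232.8
  [9→10.5]: (21.5+12.3)/2 × 1.5 = 25.35
  Sum = 1217.825 µg/L·hr
transdermal patch tail: 12.3/0.371 = 33.154; AUC_ev,0→∞ = 1217.825 + 33.154 = 1250.979 µg/L·hr
F = (AUC_ev/D_ev)/(AUC_iv/D_iv) = (1250.979/25)/(1455.018/25) = 50.03916/58.20072 = 0.8598

F = 0.860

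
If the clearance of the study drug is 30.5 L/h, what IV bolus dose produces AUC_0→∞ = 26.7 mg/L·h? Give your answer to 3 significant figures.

Dose_iv = CL × AUC_0→∞
     = 30.5 × 26.7 = 814.35 mg

Dose = 814 mg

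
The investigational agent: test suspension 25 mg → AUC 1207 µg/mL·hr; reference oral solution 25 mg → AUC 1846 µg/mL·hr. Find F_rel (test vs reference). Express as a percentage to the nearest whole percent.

F_rel = 65%

F_rel = (AUC_test/D_test) / (AUC_ref/D_ref)
      = (1207/25) / (1846/25)
      = 48.28 / 73.84 = 0.6538 = 65.38%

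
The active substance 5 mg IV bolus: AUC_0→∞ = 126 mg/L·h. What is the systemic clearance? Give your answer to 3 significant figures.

CL = Dose_iv / AUC_0→∞
   = 5 / 126 = 0.0396825 L/h

CL = 0.0397 L/h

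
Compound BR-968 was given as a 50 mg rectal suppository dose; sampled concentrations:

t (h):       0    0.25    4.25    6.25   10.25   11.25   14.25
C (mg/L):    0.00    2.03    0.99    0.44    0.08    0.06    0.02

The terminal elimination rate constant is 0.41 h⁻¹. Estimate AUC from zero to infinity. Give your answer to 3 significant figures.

AUC = 9.00 mg/L·h

Trapezoidal AUC_0→14.25:
  [0→0.25]: (0.00+2.03)/2 × 0.25 = 0.25375
  [0.25→4.25]: (2.03+0.99)/2 × 4 = 6.04
  [4.25→6.25]: (0.99+0.44)/2 × 2 = 1.43
  [6.25→10.25]: (0.44+0.08)/2 × 4 = 1.04
  [10.25→11.25]: (0.08+0.06)/2 × 1 = 0.07
  [11.25→14.25]: (0.06+0.02)/2 × 3 = 0.12
  Sum = 8.95375 mg/L·h
Extrapolated tail: C_last / k_e = 0.02 / 0.41 = 0.049
AUC_0→∞ = 8.95375 + 0.049 = 9.00275 mg/L·h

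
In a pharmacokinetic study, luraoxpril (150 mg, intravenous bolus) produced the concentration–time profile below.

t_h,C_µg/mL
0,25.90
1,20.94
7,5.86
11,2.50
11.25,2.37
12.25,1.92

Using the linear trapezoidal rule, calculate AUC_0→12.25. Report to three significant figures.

AUC = 123 µg/mL·h

Trapezoidal AUC_0→12.25:
  [0→1]: (25.90+20.94)/2 × 1 = 23.42
  [1→7]: (20.94+5.86)/2 × 6 = 80.4
  [7→11]: (5.86+2.50)/2 × 4 = 16.72
  [11→11.25]: (2.50+2.37)/2 × 0.25 = 0.60875
  [11.25→12.25]: (2.37+1.92)/2 × 1 = 2.145
  Sum = 123.29375 µg/mL·h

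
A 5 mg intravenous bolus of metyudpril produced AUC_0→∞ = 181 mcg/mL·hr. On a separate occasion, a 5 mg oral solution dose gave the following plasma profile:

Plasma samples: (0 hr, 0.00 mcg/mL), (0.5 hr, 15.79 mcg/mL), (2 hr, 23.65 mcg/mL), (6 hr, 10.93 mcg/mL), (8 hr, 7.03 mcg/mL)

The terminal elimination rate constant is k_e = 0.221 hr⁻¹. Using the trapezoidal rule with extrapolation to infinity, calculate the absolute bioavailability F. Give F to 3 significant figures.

Trapezoidal AUC_0→8 (oral solution):
  [0→0.5]: (0.00+15.79)/2 × 0.5 = 3.9475
  [0.5→2]: (15.79+23.65)/2 × 1.5 = 29.58
  [2→6]: (23.65+10.93)/2 × 4 = 69.16
  [6→8]: (10.93+7.03)/2 × 2 = 17.96
  Sum = 120.6475 mcg/mL·hr
Tail: C_last/k_e = 7.03/0.221 = 31.810
AUC_0→∞ (oral solution) = 120.6475 + 31.810 = 152.4575 mcg/mL·hr
F = (AUC_ev/D_ev)/(AUC_iv/D_iv) = (152.4575/5)/(181/5) = 30.4915/36.2 = 0.8423

F = 0.842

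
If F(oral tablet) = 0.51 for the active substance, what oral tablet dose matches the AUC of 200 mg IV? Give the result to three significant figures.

D_oral = 392 mg

For equal systemic exposure: F × D_ev = D_iv
D_ev = D_iv / F = 200 / 0.51 = 392.157 mg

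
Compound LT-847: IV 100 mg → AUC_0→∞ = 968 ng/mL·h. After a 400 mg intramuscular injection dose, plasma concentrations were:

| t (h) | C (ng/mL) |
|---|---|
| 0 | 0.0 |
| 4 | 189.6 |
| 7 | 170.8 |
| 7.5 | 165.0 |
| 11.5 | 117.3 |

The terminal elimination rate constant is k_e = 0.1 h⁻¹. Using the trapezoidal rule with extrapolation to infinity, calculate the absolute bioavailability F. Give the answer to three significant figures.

F = 0.708

Trapezoidal AUC_0→11.5 (intramuscular injection):
  [0→4]: (0.0+189.6)/2 × 4 = 379.2
  [4→7]: (189.6+170.8)/2 × 3 = 540.6
  [7→7.5]: (170.8+165.0)/2 × 0.5 = 83.95
  [7.5→11.5]: (165.0+117.3)/2 × 4 = 564.6
  Sum = 1568.35 ng/mL·h
Tail: C_last/k_e = 117.3/0.1 = 1173.000
AUC_0→∞ (intramuscular injection) = 1568.35 + 1173.000 = 2741.35 ng/mL·h
F = (AUC_ev/D_ev)/(AUC_iv/D_iv) = (2741.35/400)/(968/100) = 6.853375/9.68 = 0.7080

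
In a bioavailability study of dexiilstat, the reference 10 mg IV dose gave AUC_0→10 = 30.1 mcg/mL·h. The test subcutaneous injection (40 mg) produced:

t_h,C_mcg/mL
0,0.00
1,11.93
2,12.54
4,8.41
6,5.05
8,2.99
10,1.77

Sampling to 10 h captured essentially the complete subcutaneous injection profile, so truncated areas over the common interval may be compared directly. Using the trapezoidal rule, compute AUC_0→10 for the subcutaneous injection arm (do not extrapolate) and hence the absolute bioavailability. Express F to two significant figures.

F = 0.54

Trapezoidal AUC_0→10 (subcutaneous injection):
  [0→1]: (0.00+11.93)/2 × 1 = 5.965
  [1→2]: (11.93+12.54)/2 × 1 = 12.235
  [2→4]: (12.54+8.41)/2 × 2 = 20.95
  [4→6]: (8.41+5.05)/2 × 2 = 13.46
  [6→8]: (5.05+2.99)/2 × 2 = 8.04
  [8→10]: (2.99+1.77)/2 × 2 = 4.76
  Sum = 65.41 mcg/mL·h
F = (AUC_ev/D_ev)/(AUC_iv/D_iv) = (65.41/40)/(30.1/10) = 1.63525/3.01 = 0.5433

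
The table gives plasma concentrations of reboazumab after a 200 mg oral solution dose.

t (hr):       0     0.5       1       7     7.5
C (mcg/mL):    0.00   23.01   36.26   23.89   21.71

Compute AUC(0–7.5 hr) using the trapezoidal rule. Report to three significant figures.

Trapezoidal AUC_0→7.5:
  [0→0.5]: (0.00+23.01)/2 × 0.5 = 5.7525
  [0.5→1]: (23.01+36.26)/2 × 0.5 = 14.8175
  [1→7]: (36.26+23.89)/2 × 6 = 180.45
  [7→7.5]: (23.89+21.71)/2 × 0.5 = 11.4
  Sum = 212.42 mcg/mL·hr

AUC = 212 mcg/mL·hr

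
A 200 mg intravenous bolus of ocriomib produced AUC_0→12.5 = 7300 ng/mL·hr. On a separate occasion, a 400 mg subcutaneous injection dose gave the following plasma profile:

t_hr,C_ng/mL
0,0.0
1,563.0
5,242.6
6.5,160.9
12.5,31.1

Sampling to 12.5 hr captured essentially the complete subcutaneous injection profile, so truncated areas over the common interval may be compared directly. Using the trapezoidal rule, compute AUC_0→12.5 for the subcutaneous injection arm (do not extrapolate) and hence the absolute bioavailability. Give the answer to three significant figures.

Trapezoidal AUC_0→12.5 (subcutaneous injection):
  [0→1]: (0.0+563.0)/2 × 1 = 281.5
  [1→5]: (563.0+242.6)/2 × 4 = 1611.2
  [5→6.5]: (242.6+160.9)/2 × 1.5 = 302.625
  [6.5→12.5]: (160.9+31.1)/2 × 6 = 576.0
  Sum = 2771.325 ng/mL·hr
F = (AUC_ev/D_ev)/(AUC_iv/D_iv) = (2771.325/400)/(7300/200) = 6.9283125/36.5 = 0.1898

F = 0.190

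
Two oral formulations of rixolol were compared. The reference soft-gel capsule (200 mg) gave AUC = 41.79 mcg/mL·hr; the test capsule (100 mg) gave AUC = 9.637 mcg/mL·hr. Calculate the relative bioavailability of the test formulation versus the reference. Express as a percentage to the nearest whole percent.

F_rel = 46%

F_rel = (AUC_test/D_test) / (AUC_ref/D_ref)
      = (9.637/100) / (41.79/200)
      = 0.09637 / 0.20895 = 0.4612 = 46.12%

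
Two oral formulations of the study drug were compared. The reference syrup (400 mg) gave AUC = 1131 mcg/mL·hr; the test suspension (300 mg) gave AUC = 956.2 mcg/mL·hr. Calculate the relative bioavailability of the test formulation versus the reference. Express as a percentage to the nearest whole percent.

F_rel = (AUC_test/D_test) / (AUC_ref/D_ref)
      = (956.2/300) / (1131/400)
      = 3.18733 / 2.8275 = 1.1273 = 112.73%

F_rel = 113%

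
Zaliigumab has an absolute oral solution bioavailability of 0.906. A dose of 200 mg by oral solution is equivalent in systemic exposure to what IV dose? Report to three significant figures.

D_iv = 181 mg

Systemic exposure from an extravascular dose = F × D_ev, so the equivalent IV dose is F × D_ev.
D_iv = F × D_ev = 0.906 × 200 = 181.2 mg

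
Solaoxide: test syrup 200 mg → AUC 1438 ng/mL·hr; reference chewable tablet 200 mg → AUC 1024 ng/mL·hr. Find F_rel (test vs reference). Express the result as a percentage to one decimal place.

F_rel = (AUC_test/D_test) / (AUC_ref/D_ref)
      = (1438/200) / (1024/200)
      = 7.19 / 5.12 = 1.4043 = 140.43%

F_rel = 140.4%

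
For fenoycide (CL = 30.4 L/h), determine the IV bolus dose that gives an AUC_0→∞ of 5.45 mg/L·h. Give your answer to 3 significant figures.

Dose_iv = CL × AUC_0→∞
     = 30.4 × 5.45 = 165.68 mg

Dose = 166 mg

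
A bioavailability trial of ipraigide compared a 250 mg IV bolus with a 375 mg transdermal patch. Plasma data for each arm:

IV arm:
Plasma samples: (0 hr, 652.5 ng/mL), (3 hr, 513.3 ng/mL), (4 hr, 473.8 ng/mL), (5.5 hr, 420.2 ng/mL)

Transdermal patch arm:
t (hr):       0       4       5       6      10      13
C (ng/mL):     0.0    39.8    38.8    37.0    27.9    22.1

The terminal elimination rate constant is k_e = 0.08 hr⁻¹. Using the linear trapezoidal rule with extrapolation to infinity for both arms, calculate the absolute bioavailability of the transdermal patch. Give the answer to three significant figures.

F = 0.0521

Trapezoidal AUC_0→5.5 (IV):
  [0→3]: (652.5+513.3)/2 × 3 = 1748.7
  [3→4]: (513.3+473.8)/2 × 1 = 493.55
  [4→5.5]: (473.8+420.2)/2 × 1.5 = 670.5
  Sum = 2912.75 ng/mL·hr
IV tail: 420.2/0.08 = 5252.500; AUC_iv,0→∞ = 2912.75 + 5252.500 = 8165.25 ng/mL·hr
Trapezoidal AUC_0→13 (transdermal patch):
  [0→4]: (0.0+39.8)/2 × 4 = 79.6
  [4→5]: (39.8+38.8)/2 × 1 = 39.3
  [5→6]: (38.8+37.0)/2 × 1 = 37.9
  [6→10]: (37.0+27.9)/2 × 4 = 129.8
  [10→13]: (27.9+22.1)/2 × 3 = 75.0
  Sum = 361.6 ng/mL·hr
transdermal patch tail: 22.1/0.08 = 276.250; AUC_ev,0→∞ = 361.6 + 276.250 = 637.85 ng/mL·hr
F = (AUC_ev/D_ev)/(AUC_iv/D_iv) = (637.85/375)/(8165.25/250) = 1.70093/32.661 = 0.0521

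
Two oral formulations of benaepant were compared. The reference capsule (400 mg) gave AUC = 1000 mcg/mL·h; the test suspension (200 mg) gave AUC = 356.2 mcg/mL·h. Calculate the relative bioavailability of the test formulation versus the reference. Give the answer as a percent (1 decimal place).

F_rel = 71.2%

F_rel = (AUC_test/D_test) / (AUC_ref/D_ref)
      = (356.2/200) / (1000/400)
      = 1.781 / 2.5 = 0.7124 = 71.24%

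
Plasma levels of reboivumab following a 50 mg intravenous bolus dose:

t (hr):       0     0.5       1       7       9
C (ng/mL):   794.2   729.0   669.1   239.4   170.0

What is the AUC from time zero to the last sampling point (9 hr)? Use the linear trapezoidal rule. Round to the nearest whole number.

Trapezoidal AUC_0→9:
  [0→0.5]: (794.2+729.0)/2 × 0.5 = 380.8
  [0.5→1]: (729.0+669.1)/2 × 0.5 = 349.525
  [1→7]: (669.1+239.4)/2 × 6 = 2725.5
  [7→9]: (239.4+170.0)/2 × 2 = 409.4
  Sum = 3865.225 ng/mL·hr

AUC = 3865 ng/mL·hr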